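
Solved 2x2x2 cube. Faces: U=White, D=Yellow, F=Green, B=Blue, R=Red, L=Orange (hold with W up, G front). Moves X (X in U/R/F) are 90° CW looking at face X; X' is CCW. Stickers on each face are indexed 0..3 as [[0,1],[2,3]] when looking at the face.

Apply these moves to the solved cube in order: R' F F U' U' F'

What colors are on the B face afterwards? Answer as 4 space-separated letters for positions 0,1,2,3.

Answer: W G Y B

Derivation:
After move 1 (R'): R=RRRR U=WBWB F=GWGW D=YGYG B=YBYB
After move 2 (F): F=GGWW U=WBOO R=WRBR D=RRYG L=OYOG
After move 3 (F): F=WGWG U=WBGY R=OROR D=BWYG L=OROR
After move 4 (U'): U=BYWG F=ORWG R=WGOR B=ORYB L=YBOR
After move 5 (U'): U=YGBW F=YBWG R=OROR B=WGYB L=OROR
After move 6 (F'): F=BGYW U=YGOO R=WRBR D=RRYG L=OWOB
Query: B face = WGYB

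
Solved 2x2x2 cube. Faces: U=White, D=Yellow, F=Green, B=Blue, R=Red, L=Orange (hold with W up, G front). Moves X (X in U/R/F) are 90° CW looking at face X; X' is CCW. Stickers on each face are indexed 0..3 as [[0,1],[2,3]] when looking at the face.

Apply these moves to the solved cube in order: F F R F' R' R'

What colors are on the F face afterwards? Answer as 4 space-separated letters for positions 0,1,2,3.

After move 1 (F): F=GGGG U=WWOO R=WRWR D=RRYY L=OYOY
After move 2 (F): F=GGGG U=WWYY R=OROR D=WWYY L=OROR
After move 3 (R): R=OORR U=WGYG F=GWGY D=WBYB B=YBWB
After move 4 (F'): F=WYGG U=WGOR R=BOWR D=RRYB L=OGOY
After move 5 (R'): R=ORBW U=WWOY F=WGGR D=RYYG B=BBRB
After move 6 (R'): R=RWOB U=WROB F=WWGY D=RGYR B=GBYB
Query: F face = WWGY

Answer: W W G Y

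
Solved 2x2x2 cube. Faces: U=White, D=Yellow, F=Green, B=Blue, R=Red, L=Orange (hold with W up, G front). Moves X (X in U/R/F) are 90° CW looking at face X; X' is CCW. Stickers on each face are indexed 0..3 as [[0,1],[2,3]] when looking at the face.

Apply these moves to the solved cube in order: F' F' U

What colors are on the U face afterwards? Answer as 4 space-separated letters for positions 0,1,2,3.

Answer: Y W Y W

Derivation:
After move 1 (F'): F=GGGG U=WWRR R=YRYR D=OOYY L=OWOW
After move 2 (F'): F=GGGG U=WWYY R=OROR D=WWYY L=OROR
After move 3 (U): U=YWYW F=ORGG R=BBOR B=ORBB L=GGOR
Query: U face = YWYW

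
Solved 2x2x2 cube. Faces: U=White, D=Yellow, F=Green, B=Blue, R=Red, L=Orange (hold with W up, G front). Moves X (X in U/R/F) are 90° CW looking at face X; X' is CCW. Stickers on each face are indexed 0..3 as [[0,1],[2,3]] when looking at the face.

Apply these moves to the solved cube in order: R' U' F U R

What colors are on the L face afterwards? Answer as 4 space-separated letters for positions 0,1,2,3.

Answer: G O O G

Derivation:
After move 1 (R'): R=RRRR U=WBWB F=GWGW D=YGYG B=YBYB
After move 2 (U'): U=BBWW F=OOGW R=GWRR B=RRYB L=YBOO
After move 3 (F): F=GOWO U=BBOB R=WWWR D=RGYG L=YYOG
After move 4 (U): U=OBBB F=WWWO R=RRWR B=YYYB L=GOOG
After move 5 (R): R=WRRR U=OWBO F=WGWG D=RYYY B=BYBB
Query: L face = GOOG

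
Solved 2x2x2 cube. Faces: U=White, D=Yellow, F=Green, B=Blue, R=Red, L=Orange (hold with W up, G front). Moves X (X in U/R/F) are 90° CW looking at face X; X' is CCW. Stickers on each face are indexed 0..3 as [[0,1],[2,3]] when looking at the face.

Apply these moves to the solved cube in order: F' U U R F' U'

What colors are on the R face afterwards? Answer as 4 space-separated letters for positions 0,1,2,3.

Answer: O Y O W

Derivation:
After move 1 (F'): F=GGGG U=WWRR R=YRYR D=OOYY L=OWOW
After move 2 (U): U=RWRW F=YRGG R=BBYR B=OWBB L=GGOW
After move 3 (U): U=RRWW F=BBGG R=OWYR B=GGBB L=YROW
After move 4 (R): R=YORW U=RBWG F=BOGY D=OBYG B=WGRB
After move 5 (F'): F=OYBG U=RBYR R=BOOW D=RWYG L=YGOW
After move 6 (U'): U=BRRY F=YGBG R=OYOW B=BORB L=WGOW
Query: R face = OYOW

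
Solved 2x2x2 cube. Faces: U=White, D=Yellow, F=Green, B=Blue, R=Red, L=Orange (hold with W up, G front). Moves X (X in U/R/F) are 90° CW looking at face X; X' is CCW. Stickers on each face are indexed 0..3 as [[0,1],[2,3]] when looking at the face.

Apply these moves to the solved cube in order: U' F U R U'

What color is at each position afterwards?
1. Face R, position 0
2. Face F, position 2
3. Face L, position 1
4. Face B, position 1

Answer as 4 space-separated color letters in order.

After move 1 (U'): U=WWWW F=OOGG R=GGRR B=RRBB L=BBOO
After move 2 (F): F=GOGO U=WWOB R=WGWR D=RGYY L=BYOY
After move 3 (U): U=OWBW F=WGGO R=RRWR B=BYBB L=GOOY
After move 4 (R): R=WRRR U=OGBO F=WGGY D=RBYB B=WYWB
After move 5 (U'): U=GOOB F=GOGY R=WGRR B=WRWB L=WYOY
Query 1: R[0] = W
Query 2: F[2] = G
Query 3: L[1] = Y
Query 4: B[1] = R

Answer: W G Y R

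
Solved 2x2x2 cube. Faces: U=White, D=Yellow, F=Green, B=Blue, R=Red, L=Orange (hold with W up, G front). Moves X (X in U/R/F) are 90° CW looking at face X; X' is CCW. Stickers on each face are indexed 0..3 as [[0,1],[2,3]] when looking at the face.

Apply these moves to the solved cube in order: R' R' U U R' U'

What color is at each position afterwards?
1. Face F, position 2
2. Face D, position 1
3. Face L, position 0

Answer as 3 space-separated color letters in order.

After move 1 (R'): R=RRRR U=WBWB F=GWGW D=YGYG B=YBYB
After move 2 (R'): R=RRRR U=WYWY F=GBGB D=YWYW B=GBGB
After move 3 (U): U=WWYY F=RRGB R=GBRR B=OOGB L=GBOO
After move 4 (U): U=YWYW F=GBGB R=OORR B=GBGB L=RROO
After move 5 (R'): R=OROR U=YGYG F=GWGW D=YBYB B=WBWB
After move 6 (U'): U=GGYY F=RRGW R=GWOR B=ORWB L=WBOO
Query 1: F[2] = G
Query 2: D[1] = B
Query 3: L[0] = W

Answer: G B W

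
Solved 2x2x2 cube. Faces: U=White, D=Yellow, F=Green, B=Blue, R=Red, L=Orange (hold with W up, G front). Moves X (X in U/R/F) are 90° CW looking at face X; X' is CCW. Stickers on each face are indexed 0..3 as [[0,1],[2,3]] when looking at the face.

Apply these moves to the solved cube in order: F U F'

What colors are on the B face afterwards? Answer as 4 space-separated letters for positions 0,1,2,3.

Answer: O Y B B

Derivation:
After move 1 (F): F=GGGG U=WWOO R=WRWR D=RRYY L=OYOY
After move 2 (U): U=OWOW F=WRGG R=BBWR B=OYBB L=GGOY
After move 3 (F'): F=RGWG U=OWBW R=RBRR D=GYYY L=GWOO
Query: B face = OYBB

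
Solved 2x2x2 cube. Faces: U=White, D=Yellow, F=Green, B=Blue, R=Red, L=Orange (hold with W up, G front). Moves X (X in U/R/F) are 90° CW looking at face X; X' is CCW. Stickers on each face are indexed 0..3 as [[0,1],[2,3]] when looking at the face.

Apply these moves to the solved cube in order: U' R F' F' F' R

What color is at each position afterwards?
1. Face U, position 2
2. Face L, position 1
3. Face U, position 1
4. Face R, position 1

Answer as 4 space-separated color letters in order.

Answer: O Y O W

Derivation:
After move 1 (U'): U=WWWW F=OOGG R=GGRR B=RRBB L=BBOO
After move 2 (R): R=RGRG U=WOWG F=OYGY D=YBYR B=WRWB
After move 3 (F'): F=YYOG U=WORR R=BGYG D=BOYR L=BGOW
After move 4 (F'): F=YGYO U=WOBY R=OGBG D=GWYR L=BROR
After move 5 (F'): F=GOYY U=WOOB R=WGGG D=RRYR L=BYOB
After move 6 (R): R=GWGG U=WOOY F=GRYR D=RWYW B=BROB
Query 1: U[2] = O
Query 2: L[1] = Y
Query 3: U[1] = O
Query 4: R[1] = W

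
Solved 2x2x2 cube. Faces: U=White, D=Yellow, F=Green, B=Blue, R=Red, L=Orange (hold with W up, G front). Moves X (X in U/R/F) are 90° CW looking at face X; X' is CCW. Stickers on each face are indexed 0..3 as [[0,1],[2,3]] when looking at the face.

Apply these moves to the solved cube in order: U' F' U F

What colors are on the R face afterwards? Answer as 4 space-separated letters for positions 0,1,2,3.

After move 1 (U'): U=WWWW F=OOGG R=GGRR B=RRBB L=BBOO
After move 2 (F'): F=OGOG U=WWGR R=YGYR D=BOYY L=BWOW
After move 3 (U): U=GWRW F=YGOG R=RRYR B=BWBB L=OGOW
After move 4 (F): F=OYGG U=GWWG R=RRWR D=YRYY L=OBOO
Query: R face = RRWR

Answer: R R W R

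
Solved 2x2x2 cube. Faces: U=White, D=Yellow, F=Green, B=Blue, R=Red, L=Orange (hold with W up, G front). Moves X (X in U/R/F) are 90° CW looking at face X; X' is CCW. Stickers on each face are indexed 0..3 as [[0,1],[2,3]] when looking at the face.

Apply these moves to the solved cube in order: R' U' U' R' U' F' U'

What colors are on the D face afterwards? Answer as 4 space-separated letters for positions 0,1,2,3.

After move 1 (R'): R=RRRR U=WBWB F=GWGW D=YGYG B=YBYB
After move 2 (U'): U=BBWW F=OOGW R=GWRR B=RRYB L=YBOO
After move 3 (U'): U=BWBW F=YBGW R=OORR B=GWYB L=RROO
After move 4 (R'): R=OROR U=BYBG F=YWGW D=YBYW B=GWGB
After move 5 (U'): U=YGBB F=RRGW R=YWOR B=ORGB L=GWOO
After move 6 (F'): F=RWRG U=YGYO R=BWYR D=WOYW L=GBOB
After move 7 (U'): U=GOYY F=GBRG R=RWYR B=BWGB L=OROB
Query: D face = WOYW

Answer: W O Y W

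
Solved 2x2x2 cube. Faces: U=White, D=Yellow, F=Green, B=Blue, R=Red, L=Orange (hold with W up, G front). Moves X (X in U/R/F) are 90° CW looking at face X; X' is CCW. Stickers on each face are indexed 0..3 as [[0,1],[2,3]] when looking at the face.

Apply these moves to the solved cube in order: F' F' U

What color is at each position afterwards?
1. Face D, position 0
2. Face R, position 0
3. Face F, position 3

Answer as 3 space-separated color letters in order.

Answer: W B G

Derivation:
After move 1 (F'): F=GGGG U=WWRR R=YRYR D=OOYY L=OWOW
After move 2 (F'): F=GGGG U=WWYY R=OROR D=WWYY L=OROR
After move 3 (U): U=YWYW F=ORGG R=BBOR B=ORBB L=GGOR
Query 1: D[0] = W
Query 2: R[0] = B
Query 3: F[3] = G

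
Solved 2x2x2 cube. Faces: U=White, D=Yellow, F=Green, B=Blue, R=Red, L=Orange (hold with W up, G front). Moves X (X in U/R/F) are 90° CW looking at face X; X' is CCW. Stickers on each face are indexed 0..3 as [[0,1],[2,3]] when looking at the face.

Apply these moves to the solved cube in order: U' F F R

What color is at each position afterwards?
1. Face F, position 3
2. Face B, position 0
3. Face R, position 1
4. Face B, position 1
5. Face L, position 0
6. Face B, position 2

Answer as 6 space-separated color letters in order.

After move 1 (U'): U=WWWW F=OOGG R=GGRR B=RRBB L=BBOO
After move 2 (F): F=GOGO U=WWOB R=WGWR D=RGYY L=BYOY
After move 3 (F): F=GGOO U=WWYY R=OGBR D=WWYY L=BROG
After move 4 (R): R=BORG U=WGYO F=GWOY D=WBYR B=YRWB
Query 1: F[3] = Y
Query 2: B[0] = Y
Query 3: R[1] = O
Query 4: B[1] = R
Query 5: L[0] = B
Query 6: B[2] = W

Answer: Y Y O R B W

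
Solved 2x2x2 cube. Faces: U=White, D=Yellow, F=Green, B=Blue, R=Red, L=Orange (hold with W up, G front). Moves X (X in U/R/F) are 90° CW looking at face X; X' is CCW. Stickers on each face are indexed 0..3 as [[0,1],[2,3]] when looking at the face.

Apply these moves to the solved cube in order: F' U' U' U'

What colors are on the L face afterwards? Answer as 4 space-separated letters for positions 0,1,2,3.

Answer: G G O W

Derivation:
After move 1 (F'): F=GGGG U=WWRR R=YRYR D=OOYY L=OWOW
After move 2 (U'): U=WRWR F=OWGG R=GGYR B=YRBB L=BBOW
After move 3 (U'): U=RRWW F=BBGG R=OWYR B=GGBB L=YROW
After move 4 (U'): U=RWRW F=YRGG R=BBYR B=OWBB L=GGOW
Query: L face = GGOW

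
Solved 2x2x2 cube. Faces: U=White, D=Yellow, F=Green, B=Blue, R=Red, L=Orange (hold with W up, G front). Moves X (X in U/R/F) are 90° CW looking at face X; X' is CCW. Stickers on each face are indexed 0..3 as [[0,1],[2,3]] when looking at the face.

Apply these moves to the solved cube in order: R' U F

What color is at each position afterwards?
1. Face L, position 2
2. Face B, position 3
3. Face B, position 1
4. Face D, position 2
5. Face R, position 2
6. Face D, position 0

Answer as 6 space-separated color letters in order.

Answer: O B O Y B R

Derivation:
After move 1 (R'): R=RRRR U=WBWB F=GWGW D=YGYG B=YBYB
After move 2 (U): U=WWBB F=RRGW R=YBRR B=OOYB L=GWOO
After move 3 (F): F=GRWR U=WWOW R=BBBR D=RYYG L=GYOG
Query 1: L[2] = O
Query 2: B[3] = B
Query 3: B[1] = O
Query 4: D[2] = Y
Query 5: R[2] = B
Query 6: D[0] = R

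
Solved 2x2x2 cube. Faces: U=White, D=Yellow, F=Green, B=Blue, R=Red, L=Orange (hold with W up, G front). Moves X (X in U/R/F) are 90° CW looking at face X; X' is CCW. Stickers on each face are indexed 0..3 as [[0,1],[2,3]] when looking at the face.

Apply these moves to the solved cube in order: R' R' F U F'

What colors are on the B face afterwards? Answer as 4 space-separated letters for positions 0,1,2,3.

After move 1 (R'): R=RRRR U=WBWB F=GWGW D=YGYG B=YBYB
After move 2 (R'): R=RRRR U=WYWY F=GBGB D=YWYW B=GBGB
After move 3 (F): F=GGBB U=WYOO R=WRYR D=RRYW L=OYOW
After move 4 (U): U=OWOY F=WRBB R=GBYR B=OYGB L=GGOW
After move 5 (F'): F=RBWB U=OWGY R=RBRR D=GWYW L=GYOO
Query: B face = OYGB

Answer: O Y G B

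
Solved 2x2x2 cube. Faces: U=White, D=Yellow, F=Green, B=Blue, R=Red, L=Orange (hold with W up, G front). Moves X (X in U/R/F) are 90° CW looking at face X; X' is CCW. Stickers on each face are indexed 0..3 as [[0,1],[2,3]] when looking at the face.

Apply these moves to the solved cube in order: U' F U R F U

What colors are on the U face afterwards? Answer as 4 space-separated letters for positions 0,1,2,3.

After move 1 (U'): U=WWWW F=OOGG R=GGRR B=RRBB L=BBOO
After move 2 (F): F=GOGO U=WWOB R=WGWR D=RGYY L=BYOY
After move 3 (U): U=OWBW F=WGGO R=RRWR B=BYBB L=GOOY
After move 4 (R): R=WRRR U=OGBO F=WGGY D=RBYB B=WYWB
After move 5 (F): F=GWYG U=OGYO R=BROR D=RWYB L=GROB
After move 6 (U): U=YOOG F=BRYG R=WYOR B=GRWB L=GWOB
Query: U face = YOOG

Answer: Y O O G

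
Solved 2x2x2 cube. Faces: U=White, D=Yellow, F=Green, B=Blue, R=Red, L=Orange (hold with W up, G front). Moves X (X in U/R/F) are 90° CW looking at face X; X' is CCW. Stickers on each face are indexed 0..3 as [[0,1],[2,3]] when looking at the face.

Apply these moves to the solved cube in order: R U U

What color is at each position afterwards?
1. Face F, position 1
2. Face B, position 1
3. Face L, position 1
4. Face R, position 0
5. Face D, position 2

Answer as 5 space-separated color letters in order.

After move 1 (R): R=RRRR U=WGWG F=GYGY D=YBYB B=WBWB
After move 2 (U): U=WWGG F=RRGY R=WBRR B=OOWB L=GYOO
After move 3 (U): U=GWGW F=WBGY R=OORR B=GYWB L=RROO
Query 1: F[1] = B
Query 2: B[1] = Y
Query 3: L[1] = R
Query 4: R[0] = O
Query 5: D[2] = Y

Answer: B Y R O Y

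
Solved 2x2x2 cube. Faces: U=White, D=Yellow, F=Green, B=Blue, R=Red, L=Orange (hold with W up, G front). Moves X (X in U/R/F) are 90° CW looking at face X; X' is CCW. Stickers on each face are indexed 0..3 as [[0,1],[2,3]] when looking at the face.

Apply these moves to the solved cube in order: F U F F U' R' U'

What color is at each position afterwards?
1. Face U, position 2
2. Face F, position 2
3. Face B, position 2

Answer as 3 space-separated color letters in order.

Answer: W R O

Derivation:
After move 1 (F): F=GGGG U=WWOO R=WRWR D=RRYY L=OYOY
After move 2 (U): U=OWOW F=WRGG R=BBWR B=OYBB L=GGOY
After move 3 (F): F=GWGR U=OWYG R=OBWR D=WBYY L=GROR
After move 4 (F): F=GGRW U=OWRR R=YBGR D=WOYY L=GWOB
After move 5 (U'): U=WROR F=GWRW R=GGGR B=YBBB L=OYOB
After move 6 (R'): R=GRGG U=WBOY F=GRRR D=WWYW B=YBOB
After move 7 (U'): U=BYWO F=OYRR R=GRGG B=GROB L=YBOB
Query 1: U[2] = W
Query 2: F[2] = R
Query 3: B[2] = O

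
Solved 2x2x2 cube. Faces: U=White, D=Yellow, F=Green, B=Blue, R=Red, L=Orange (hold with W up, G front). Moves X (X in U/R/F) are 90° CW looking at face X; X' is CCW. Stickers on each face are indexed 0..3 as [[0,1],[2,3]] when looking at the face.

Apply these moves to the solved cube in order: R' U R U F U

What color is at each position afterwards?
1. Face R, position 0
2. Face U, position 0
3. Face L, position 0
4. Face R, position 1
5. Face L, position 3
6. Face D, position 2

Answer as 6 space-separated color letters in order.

After move 1 (R'): R=RRRR U=WBWB F=GWGW D=YGYG B=YBYB
After move 2 (U): U=WWBB F=RRGW R=YBRR B=OOYB L=GWOO
After move 3 (R): R=RYRB U=WRBW F=RGGG D=YYYO B=BOWB
After move 4 (U): U=BWWR F=RYGG R=BORB B=GWWB L=RGOO
After move 5 (F): F=GRGY U=BWOG R=WORB D=RBYO L=RYOY
After move 6 (U): U=OBGW F=WOGY R=GWRB B=RYWB L=GROY
Query 1: R[0] = G
Query 2: U[0] = O
Query 3: L[0] = G
Query 4: R[1] = W
Query 5: L[3] = Y
Query 6: D[2] = Y

Answer: G O G W Y Y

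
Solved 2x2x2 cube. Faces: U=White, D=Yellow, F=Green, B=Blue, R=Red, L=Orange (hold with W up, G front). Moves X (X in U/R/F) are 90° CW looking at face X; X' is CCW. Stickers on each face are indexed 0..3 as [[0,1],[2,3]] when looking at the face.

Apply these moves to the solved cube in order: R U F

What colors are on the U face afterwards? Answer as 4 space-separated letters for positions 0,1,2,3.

After move 1 (R): R=RRRR U=WGWG F=GYGY D=YBYB B=WBWB
After move 2 (U): U=WWGG F=RRGY R=WBRR B=OOWB L=GYOO
After move 3 (F): F=GRYR U=WWOY R=GBGR D=RWYB L=GYOB
Query: U face = WWOY

Answer: W W O Y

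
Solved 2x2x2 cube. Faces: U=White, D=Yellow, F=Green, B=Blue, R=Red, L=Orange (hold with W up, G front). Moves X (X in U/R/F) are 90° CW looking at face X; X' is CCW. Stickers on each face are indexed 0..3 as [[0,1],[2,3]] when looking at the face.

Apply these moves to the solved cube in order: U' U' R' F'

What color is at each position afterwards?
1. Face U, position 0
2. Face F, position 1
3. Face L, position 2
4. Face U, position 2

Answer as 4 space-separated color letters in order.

After move 1 (U'): U=WWWW F=OOGG R=GGRR B=RRBB L=BBOO
After move 2 (U'): U=WWWW F=BBGG R=OORR B=GGBB L=RROO
After move 3 (R'): R=OROR U=WBWG F=BWGW D=YBYG B=YGYB
After move 4 (F'): F=WWBG U=WBOO R=BRYR D=ROYG L=RGOW
Query 1: U[0] = W
Query 2: F[1] = W
Query 3: L[2] = O
Query 4: U[2] = O

Answer: W W O O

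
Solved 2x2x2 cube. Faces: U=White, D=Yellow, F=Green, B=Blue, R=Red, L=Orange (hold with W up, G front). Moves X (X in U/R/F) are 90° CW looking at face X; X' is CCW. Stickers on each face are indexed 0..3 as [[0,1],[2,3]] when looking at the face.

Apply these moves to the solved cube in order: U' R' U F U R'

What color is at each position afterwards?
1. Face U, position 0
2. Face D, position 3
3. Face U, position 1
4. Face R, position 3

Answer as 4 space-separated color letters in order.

Answer: O R Y B

Derivation:
After move 1 (U'): U=WWWW F=OOGG R=GGRR B=RRBB L=BBOO
After move 2 (R'): R=GRGR U=WBWR F=OWGW D=YOYG B=YRYB
After move 3 (U): U=WWRB F=GRGW R=YRGR B=BBYB L=OWOO
After move 4 (F): F=GGWR U=WWOW R=RRBR D=GYYG L=OYOO
After move 5 (U): U=OWWW F=RRWR R=BBBR B=OYYB L=GGOO
After move 6 (R'): R=BRBB U=OYWO F=RWWW D=GRYR B=GYYB
Query 1: U[0] = O
Query 2: D[3] = R
Query 3: U[1] = Y
Query 4: R[3] = B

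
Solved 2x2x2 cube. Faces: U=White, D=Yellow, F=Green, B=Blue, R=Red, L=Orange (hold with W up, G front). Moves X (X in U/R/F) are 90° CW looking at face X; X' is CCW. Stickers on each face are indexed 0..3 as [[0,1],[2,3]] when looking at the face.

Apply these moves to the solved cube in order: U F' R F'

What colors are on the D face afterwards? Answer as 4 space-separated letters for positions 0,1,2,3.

After move 1 (U): U=WWWW F=RRGG R=BBRR B=OOBB L=GGOO
After move 2 (F'): F=RGRG U=WWBR R=YBYR D=GOYY L=GWOW
After move 3 (R): R=YYRB U=WGBG F=RORY D=GBYO B=ROWB
After move 4 (F'): F=OYRR U=WGYR R=BYGB D=WWYO L=GGOB
Query: D face = WWYO

Answer: W W Y O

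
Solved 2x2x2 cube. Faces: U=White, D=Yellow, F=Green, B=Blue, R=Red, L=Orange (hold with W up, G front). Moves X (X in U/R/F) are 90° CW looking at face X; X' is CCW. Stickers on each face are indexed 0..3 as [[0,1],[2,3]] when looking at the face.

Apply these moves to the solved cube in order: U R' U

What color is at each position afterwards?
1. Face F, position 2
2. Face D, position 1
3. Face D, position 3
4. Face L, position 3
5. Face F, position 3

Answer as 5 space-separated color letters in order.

Answer: G R G O W

Derivation:
After move 1 (U): U=WWWW F=RRGG R=BBRR B=OOBB L=GGOO
After move 2 (R'): R=BRBR U=WBWO F=RWGW D=YRYG B=YOYB
After move 3 (U): U=WWOB F=BRGW R=YOBR B=GGYB L=RWOO
Query 1: F[2] = G
Query 2: D[1] = R
Query 3: D[3] = G
Query 4: L[3] = O
Query 5: F[3] = W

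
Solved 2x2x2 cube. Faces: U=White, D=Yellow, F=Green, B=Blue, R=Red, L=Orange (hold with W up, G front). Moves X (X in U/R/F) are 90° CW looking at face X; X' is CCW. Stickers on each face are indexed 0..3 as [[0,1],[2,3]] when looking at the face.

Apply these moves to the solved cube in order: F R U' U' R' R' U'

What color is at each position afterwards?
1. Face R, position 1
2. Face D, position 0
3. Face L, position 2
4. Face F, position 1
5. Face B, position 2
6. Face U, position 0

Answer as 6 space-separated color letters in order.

Answer: W R O W B B

Derivation:
After move 1 (F): F=GGGG U=WWOO R=WRWR D=RRYY L=OYOY
After move 2 (R): R=WWRR U=WGOG F=GRGY D=RBYB B=OBWB
After move 3 (U'): U=GGWO F=OYGY R=GRRR B=WWWB L=OBOY
After move 4 (U'): U=GOGW F=OBGY R=OYRR B=GRWB L=WWOY
After move 5 (R'): R=YROR U=GWGG F=OOGW D=RBYY B=BRBB
After move 6 (R'): R=RRYO U=GBGB F=OWGG D=ROYW B=YRBB
After move 7 (U'): U=BBGG F=WWGG R=OWYO B=RRBB L=YROY
Query 1: R[1] = W
Query 2: D[0] = R
Query 3: L[2] = O
Query 4: F[1] = W
Query 5: B[2] = B
Query 6: U[0] = B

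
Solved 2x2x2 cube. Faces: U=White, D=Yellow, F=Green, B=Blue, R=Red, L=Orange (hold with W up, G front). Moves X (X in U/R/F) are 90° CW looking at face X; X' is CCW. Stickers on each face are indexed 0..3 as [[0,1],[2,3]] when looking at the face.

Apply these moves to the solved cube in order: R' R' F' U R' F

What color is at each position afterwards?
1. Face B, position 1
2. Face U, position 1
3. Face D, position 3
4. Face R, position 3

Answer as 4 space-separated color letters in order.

Answer: Y G G Y

Derivation:
After move 1 (R'): R=RRRR U=WBWB F=GWGW D=YGYG B=YBYB
After move 2 (R'): R=RRRR U=WYWY F=GBGB D=YWYW B=GBGB
After move 3 (F'): F=BBGG U=WYRR R=WRYR D=OOYW L=OYOW
After move 4 (U): U=RWRY F=WRGG R=GBYR B=OYGB L=BBOW
After move 5 (R'): R=BRGY U=RGRO F=WWGY D=ORYG B=WYOB
After move 6 (F): F=GWYW U=RGWB R=RROY D=GBYG L=BOOR
Query 1: B[1] = Y
Query 2: U[1] = G
Query 3: D[3] = G
Query 4: R[3] = Y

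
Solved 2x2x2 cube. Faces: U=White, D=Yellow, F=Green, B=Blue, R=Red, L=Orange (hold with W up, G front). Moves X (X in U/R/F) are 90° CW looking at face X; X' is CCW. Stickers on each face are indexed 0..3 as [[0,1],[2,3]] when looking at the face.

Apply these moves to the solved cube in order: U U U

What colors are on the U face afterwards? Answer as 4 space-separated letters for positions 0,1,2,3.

Answer: W W W W

Derivation:
After move 1 (U): U=WWWW F=RRGG R=BBRR B=OOBB L=GGOO
After move 2 (U): U=WWWW F=BBGG R=OORR B=GGBB L=RROO
After move 3 (U): U=WWWW F=OOGG R=GGRR B=RRBB L=BBOO
Query: U face = WWWW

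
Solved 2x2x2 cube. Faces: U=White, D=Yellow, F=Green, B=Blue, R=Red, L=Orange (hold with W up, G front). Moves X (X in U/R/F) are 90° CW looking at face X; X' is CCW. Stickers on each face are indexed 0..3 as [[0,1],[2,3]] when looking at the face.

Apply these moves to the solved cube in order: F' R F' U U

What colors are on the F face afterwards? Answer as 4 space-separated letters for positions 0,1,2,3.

After move 1 (F'): F=GGGG U=WWRR R=YRYR D=OOYY L=OWOW
After move 2 (R): R=YYRR U=WGRG F=GOGY D=OBYB B=RBWB
After move 3 (F'): F=OYGG U=WGYR R=BYOR D=WWYB L=OGOR
After move 4 (U): U=YWRG F=BYGG R=RBOR B=OGWB L=OYOR
After move 5 (U): U=RYGW F=RBGG R=OGOR B=OYWB L=BYOR
Query: F face = RBGG

Answer: R B G G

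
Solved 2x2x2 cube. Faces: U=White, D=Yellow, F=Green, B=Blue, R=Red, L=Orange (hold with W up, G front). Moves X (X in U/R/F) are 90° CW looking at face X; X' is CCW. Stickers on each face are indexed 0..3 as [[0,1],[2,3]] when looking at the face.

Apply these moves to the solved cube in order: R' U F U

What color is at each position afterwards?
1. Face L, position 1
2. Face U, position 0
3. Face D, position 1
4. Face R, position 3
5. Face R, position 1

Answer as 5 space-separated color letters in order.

Answer: R O Y R O

Derivation:
After move 1 (R'): R=RRRR U=WBWB F=GWGW D=YGYG B=YBYB
After move 2 (U): U=WWBB F=RRGW R=YBRR B=OOYB L=GWOO
After move 3 (F): F=GRWR U=WWOW R=BBBR D=RYYG L=GYOG
After move 4 (U): U=OWWW F=BBWR R=OOBR B=GYYB L=GROG
Query 1: L[1] = R
Query 2: U[0] = O
Query 3: D[1] = Y
Query 4: R[3] = R
Query 5: R[1] = O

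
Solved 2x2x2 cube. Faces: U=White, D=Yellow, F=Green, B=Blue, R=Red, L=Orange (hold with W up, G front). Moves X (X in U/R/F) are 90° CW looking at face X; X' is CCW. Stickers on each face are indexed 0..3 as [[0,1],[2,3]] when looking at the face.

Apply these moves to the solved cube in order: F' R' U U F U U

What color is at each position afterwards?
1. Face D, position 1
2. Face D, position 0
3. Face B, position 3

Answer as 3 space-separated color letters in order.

Answer: O Y B

Derivation:
After move 1 (F'): F=GGGG U=WWRR R=YRYR D=OOYY L=OWOW
After move 2 (R'): R=RRYY U=WBRB F=GWGR D=OGYG B=YBOB
After move 3 (U): U=RWBB F=RRGR R=YBYY B=OWOB L=GWOW
After move 4 (U): U=BRBW F=YBGR R=OWYY B=GWOB L=RROW
After move 5 (F): F=GYRB U=BRWR R=BWWY D=YOYG L=ROOG
After move 6 (U): U=WBRR F=BWRB R=GWWY B=ROOB L=GYOG
After move 7 (U): U=RWRB F=GWRB R=ROWY B=GYOB L=BWOG
Query 1: D[1] = O
Query 2: D[0] = Y
Query 3: B[3] = B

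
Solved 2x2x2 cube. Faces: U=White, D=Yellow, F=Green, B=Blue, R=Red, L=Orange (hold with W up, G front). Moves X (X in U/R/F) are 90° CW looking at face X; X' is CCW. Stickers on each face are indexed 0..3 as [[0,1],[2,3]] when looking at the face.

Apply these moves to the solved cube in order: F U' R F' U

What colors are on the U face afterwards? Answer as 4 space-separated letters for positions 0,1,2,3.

Answer: W W R Y

Derivation:
After move 1 (F): F=GGGG U=WWOO R=WRWR D=RRYY L=OYOY
After move 2 (U'): U=WOWO F=OYGG R=GGWR B=WRBB L=BBOY
After move 3 (R): R=WGRG U=WYWG F=ORGY D=RBYW B=OROB
After move 4 (F'): F=RYOG U=WYWR R=BGRG D=BYYW L=BGOW
After move 5 (U): U=WWRY F=BGOG R=ORRG B=BGOB L=RYOW
Query: U face = WWRY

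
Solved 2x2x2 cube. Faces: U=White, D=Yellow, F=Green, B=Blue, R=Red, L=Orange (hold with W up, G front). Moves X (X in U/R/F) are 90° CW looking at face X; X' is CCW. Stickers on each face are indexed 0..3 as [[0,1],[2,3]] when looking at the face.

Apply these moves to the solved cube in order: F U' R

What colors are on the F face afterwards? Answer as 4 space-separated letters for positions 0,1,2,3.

Answer: O R G Y

Derivation:
After move 1 (F): F=GGGG U=WWOO R=WRWR D=RRYY L=OYOY
After move 2 (U'): U=WOWO F=OYGG R=GGWR B=WRBB L=BBOY
After move 3 (R): R=WGRG U=WYWG F=ORGY D=RBYW B=OROB
Query: F face = ORGY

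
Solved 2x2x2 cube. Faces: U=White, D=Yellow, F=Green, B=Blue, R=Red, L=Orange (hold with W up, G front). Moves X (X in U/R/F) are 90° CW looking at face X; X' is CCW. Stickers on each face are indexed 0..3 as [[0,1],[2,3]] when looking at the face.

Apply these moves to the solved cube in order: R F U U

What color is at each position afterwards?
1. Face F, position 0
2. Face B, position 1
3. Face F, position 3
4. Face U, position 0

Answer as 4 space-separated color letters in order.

After move 1 (R): R=RRRR U=WGWG F=GYGY D=YBYB B=WBWB
After move 2 (F): F=GGYY U=WGOO R=WRGR D=RRYB L=OYOB
After move 3 (U): U=OWOG F=WRYY R=WBGR B=OYWB L=GGOB
After move 4 (U): U=OOGW F=WBYY R=OYGR B=GGWB L=WROB
Query 1: F[0] = W
Query 2: B[1] = G
Query 3: F[3] = Y
Query 4: U[0] = O

Answer: W G Y O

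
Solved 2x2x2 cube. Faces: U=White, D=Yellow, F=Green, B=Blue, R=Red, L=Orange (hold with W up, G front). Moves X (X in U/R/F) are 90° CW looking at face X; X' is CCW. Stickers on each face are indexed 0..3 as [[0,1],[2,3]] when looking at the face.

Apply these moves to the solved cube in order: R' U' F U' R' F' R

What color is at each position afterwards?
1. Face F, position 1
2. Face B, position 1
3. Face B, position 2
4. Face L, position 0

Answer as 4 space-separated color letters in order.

Answer: G W Y R

Derivation:
After move 1 (R'): R=RRRR U=WBWB F=GWGW D=YGYG B=YBYB
After move 2 (U'): U=BBWW F=OOGW R=GWRR B=RRYB L=YBOO
After move 3 (F): F=GOWO U=BBOB R=WWWR D=RGYG L=YYOG
After move 4 (U'): U=BBBO F=YYWO R=GOWR B=WWYB L=RROG
After move 5 (R'): R=ORGW U=BYBW F=YBWO D=RYYO B=GWGB
After move 6 (F'): F=BOYW U=BYOG R=YRRW D=RGYO L=RWOB
After move 7 (R): R=RYWR U=BOOW F=BGYO D=RGYG B=GWYB
Query 1: F[1] = G
Query 2: B[1] = W
Query 3: B[2] = Y
Query 4: L[0] = R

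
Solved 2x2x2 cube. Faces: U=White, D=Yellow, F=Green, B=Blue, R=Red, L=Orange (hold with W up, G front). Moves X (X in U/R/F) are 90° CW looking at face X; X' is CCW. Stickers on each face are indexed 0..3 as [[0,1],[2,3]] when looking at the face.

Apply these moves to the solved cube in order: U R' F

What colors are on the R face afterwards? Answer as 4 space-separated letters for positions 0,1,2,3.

After move 1 (U): U=WWWW F=RRGG R=BBRR B=OOBB L=GGOO
After move 2 (R'): R=BRBR U=WBWO F=RWGW D=YRYG B=YOYB
After move 3 (F): F=GRWW U=WBOG R=WROR D=BBYG L=GYOR
Query: R face = WROR

Answer: W R O R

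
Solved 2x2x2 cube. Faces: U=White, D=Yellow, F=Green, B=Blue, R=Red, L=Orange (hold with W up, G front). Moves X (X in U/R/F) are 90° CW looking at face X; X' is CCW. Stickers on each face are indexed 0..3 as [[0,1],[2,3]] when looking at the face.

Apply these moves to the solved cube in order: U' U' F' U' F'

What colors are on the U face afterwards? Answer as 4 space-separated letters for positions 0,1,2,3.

Answer: W R B Y

Derivation:
After move 1 (U'): U=WWWW F=OOGG R=GGRR B=RRBB L=BBOO
After move 2 (U'): U=WWWW F=BBGG R=OORR B=GGBB L=RROO
After move 3 (F'): F=BGBG U=WWOR R=YOYR D=ROYY L=RWOW
After move 4 (U'): U=WRWO F=RWBG R=BGYR B=YOBB L=GGOW
After move 5 (F'): F=WGRB U=WRBY R=OGRR D=GWYY L=GOOW
Query: U face = WRBY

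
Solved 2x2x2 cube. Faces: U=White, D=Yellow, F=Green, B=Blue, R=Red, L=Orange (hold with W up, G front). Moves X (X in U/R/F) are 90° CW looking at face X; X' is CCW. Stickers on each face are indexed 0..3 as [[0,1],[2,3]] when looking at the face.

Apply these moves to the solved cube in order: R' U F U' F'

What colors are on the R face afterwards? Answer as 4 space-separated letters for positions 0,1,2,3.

After move 1 (R'): R=RRRR U=WBWB F=GWGW D=YGYG B=YBYB
After move 2 (U): U=WWBB F=RRGW R=YBRR B=OOYB L=GWOO
After move 3 (F): F=GRWR U=WWOW R=BBBR D=RYYG L=GYOG
After move 4 (U'): U=WWWO F=GYWR R=GRBR B=BBYB L=OOOG
After move 5 (F'): F=YRGW U=WWGB R=YRRR D=OGYG L=OOOW
Query: R face = YRRR

Answer: Y R R R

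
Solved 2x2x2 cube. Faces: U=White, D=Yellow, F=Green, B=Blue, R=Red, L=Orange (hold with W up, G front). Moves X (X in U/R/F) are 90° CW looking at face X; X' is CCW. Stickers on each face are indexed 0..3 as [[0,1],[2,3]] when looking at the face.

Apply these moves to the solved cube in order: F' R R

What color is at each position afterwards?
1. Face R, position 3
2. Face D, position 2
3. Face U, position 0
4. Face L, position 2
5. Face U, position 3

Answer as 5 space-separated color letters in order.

After move 1 (F'): F=GGGG U=WWRR R=YRYR D=OOYY L=OWOW
After move 2 (R): R=YYRR U=WGRG F=GOGY D=OBYB B=RBWB
After move 3 (R): R=RYRY U=WORY F=GBGB D=OWYR B=GBGB
Query 1: R[3] = Y
Query 2: D[2] = Y
Query 3: U[0] = W
Query 4: L[2] = O
Query 5: U[3] = Y

Answer: Y Y W O Y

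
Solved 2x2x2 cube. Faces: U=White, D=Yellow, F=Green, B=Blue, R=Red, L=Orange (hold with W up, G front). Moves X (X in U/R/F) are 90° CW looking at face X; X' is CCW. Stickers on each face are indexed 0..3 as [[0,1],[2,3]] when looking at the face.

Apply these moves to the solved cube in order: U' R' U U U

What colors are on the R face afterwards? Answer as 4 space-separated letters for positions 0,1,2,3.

After move 1 (U'): U=WWWW F=OOGG R=GGRR B=RRBB L=BBOO
After move 2 (R'): R=GRGR U=WBWR F=OWGW D=YOYG B=YRYB
After move 3 (U): U=WWRB F=GRGW R=YRGR B=BBYB L=OWOO
After move 4 (U): U=RWBW F=YRGW R=BBGR B=OWYB L=GROO
After move 5 (U): U=BRWW F=BBGW R=OWGR B=GRYB L=YROO
Query: R face = OWGR

Answer: O W G R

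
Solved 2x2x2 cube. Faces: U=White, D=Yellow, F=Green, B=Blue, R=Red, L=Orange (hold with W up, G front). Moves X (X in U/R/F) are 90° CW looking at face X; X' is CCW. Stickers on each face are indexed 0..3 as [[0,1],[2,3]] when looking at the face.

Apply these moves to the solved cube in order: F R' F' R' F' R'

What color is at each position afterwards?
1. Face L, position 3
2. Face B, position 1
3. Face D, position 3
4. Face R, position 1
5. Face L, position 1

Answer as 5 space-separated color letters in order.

Answer: R B G R Y

Derivation:
After move 1 (F): F=GGGG U=WWOO R=WRWR D=RRYY L=OYOY
After move 2 (R'): R=RRWW U=WBOB F=GWGO D=RGYG B=YBRB
After move 3 (F'): F=WOGG U=WBRW R=GRRW D=YYYG L=OBOO
After move 4 (R'): R=RWGR U=WRRY F=WBGW D=YOYG B=GBYB
After move 5 (F'): F=BWWG U=WRRG R=OWYR D=BOYG L=OYOR
After move 6 (R'): R=WROY U=WYRG F=BRWG D=BWYG B=GBOB
Query 1: L[3] = R
Query 2: B[1] = B
Query 3: D[3] = G
Query 4: R[1] = R
Query 5: L[1] = Y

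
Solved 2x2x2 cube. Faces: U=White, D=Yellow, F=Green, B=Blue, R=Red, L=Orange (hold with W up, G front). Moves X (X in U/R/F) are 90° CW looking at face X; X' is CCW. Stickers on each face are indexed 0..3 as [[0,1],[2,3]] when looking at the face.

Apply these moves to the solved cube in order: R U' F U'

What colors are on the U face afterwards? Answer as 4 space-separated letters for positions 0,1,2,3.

After move 1 (R): R=RRRR U=WGWG F=GYGY D=YBYB B=WBWB
After move 2 (U'): U=GGWW F=OOGY R=GYRR B=RRWB L=WBOO
After move 3 (F): F=GOYO U=GGOB R=WYWR D=RGYB L=WYOB
After move 4 (U'): U=GBGO F=WYYO R=GOWR B=WYWB L=RROB
Query: U face = GBGO

Answer: G B G O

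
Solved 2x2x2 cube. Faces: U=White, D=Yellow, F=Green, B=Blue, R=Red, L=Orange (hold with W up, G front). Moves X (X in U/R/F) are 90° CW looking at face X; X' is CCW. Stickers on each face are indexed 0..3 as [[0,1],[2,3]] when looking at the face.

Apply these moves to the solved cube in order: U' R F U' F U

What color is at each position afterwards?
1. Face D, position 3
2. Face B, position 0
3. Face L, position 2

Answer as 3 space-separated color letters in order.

Answer: R W O

Derivation:
After move 1 (U'): U=WWWW F=OOGG R=GGRR B=RRBB L=BBOO
After move 2 (R): R=RGRG U=WOWG F=OYGY D=YBYR B=WRWB
After move 3 (F): F=GOYY U=WOOB R=WGGG D=RRYR L=BYOB
After move 4 (U'): U=OBWO F=BYYY R=GOGG B=WGWB L=WROB
After move 5 (F): F=YBYY U=OBBR R=WOOG D=GGYR L=WROR
After move 6 (U): U=BORB F=WOYY R=WGOG B=WRWB L=YBOR
Query 1: D[3] = R
Query 2: B[0] = W
Query 3: L[2] = O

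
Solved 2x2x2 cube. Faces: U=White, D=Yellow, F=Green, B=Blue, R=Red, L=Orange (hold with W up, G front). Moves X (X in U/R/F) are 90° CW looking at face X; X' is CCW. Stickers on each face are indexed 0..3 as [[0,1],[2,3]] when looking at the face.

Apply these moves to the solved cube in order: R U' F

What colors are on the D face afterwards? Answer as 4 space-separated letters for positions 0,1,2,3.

Answer: R G Y B

Derivation:
After move 1 (R): R=RRRR U=WGWG F=GYGY D=YBYB B=WBWB
After move 2 (U'): U=GGWW F=OOGY R=GYRR B=RRWB L=WBOO
After move 3 (F): F=GOYO U=GGOB R=WYWR D=RGYB L=WYOB
Query: D face = RGYB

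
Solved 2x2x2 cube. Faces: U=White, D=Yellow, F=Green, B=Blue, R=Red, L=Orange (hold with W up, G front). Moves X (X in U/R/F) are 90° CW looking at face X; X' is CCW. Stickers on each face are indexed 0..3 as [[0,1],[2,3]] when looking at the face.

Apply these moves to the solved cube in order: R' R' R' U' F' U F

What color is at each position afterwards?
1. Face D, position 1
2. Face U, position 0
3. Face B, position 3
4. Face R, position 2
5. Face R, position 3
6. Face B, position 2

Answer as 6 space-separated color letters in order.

Answer: R G B G R W

Derivation:
After move 1 (R'): R=RRRR U=WBWB F=GWGW D=YGYG B=YBYB
After move 2 (R'): R=RRRR U=WYWY F=GBGB D=YWYW B=GBGB
After move 3 (R'): R=RRRR U=WGWG F=GYGY D=YBYB B=WBWB
After move 4 (U'): U=GGWW F=OOGY R=GYRR B=RRWB L=WBOO
After move 5 (F'): F=OYOG U=GGGR R=BYYR D=BOYB L=WWOW
After move 6 (U): U=GGRG F=BYOG R=RRYR B=WWWB L=OYOW
After move 7 (F): F=OBGY U=GGWY R=RRGR D=YRYB L=OBOO
Query 1: D[1] = R
Query 2: U[0] = G
Query 3: B[3] = B
Query 4: R[2] = G
Query 5: R[3] = R
Query 6: B[2] = W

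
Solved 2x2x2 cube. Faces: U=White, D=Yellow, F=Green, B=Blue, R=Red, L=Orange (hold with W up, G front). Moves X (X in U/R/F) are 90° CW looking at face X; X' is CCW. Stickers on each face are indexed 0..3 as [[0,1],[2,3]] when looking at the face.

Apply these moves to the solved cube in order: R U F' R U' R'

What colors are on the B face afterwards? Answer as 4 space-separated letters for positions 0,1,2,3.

After move 1 (R): R=RRRR U=WGWG F=GYGY D=YBYB B=WBWB
After move 2 (U): U=WWGG F=RRGY R=WBRR B=OOWB L=GYOO
After move 3 (F'): F=RYRG U=WWWR R=BBYR D=YOYB L=GGOG
After move 4 (R): R=YBRB U=WYWG F=RORB D=YWYO B=ROWB
After move 5 (U'): U=YGWW F=GGRB R=RORB B=YBWB L=ROOG
After move 6 (R'): R=OBRR U=YWWY F=GGRW D=YGYB B=OBWB
Query: B face = OBWB

Answer: O B W B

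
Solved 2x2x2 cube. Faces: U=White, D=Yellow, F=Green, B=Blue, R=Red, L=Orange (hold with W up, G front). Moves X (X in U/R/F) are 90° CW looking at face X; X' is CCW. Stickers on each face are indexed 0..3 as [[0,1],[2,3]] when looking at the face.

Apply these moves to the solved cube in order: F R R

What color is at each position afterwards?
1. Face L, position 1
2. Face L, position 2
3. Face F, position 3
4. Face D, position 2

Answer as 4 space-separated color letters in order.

After move 1 (F): F=GGGG U=WWOO R=WRWR D=RRYY L=OYOY
After move 2 (R): R=WWRR U=WGOG F=GRGY D=RBYB B=OBWB
After move 3 (R): R=RWRW U=WROY F=GBGB D=RWYO B=GBGB
Query 1: L[1] = Y
Query 2: L[2] = O
Query 3: F[3] = B
Query 4: D[2] = Y

Answer: Y O B Y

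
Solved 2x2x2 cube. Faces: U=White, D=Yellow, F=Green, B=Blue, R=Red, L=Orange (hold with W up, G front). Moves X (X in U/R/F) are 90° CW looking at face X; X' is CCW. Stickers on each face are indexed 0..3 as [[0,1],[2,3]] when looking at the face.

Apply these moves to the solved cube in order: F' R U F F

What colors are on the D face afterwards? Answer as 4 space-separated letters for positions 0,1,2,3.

Answer: G G Y B

Derivation:
After move 1 (F'): F=GGGG U=WWRR R=YRYR D=OOYY L=OWOW
After move 2 (R): R=YYRR U=WGRG F=GOGY D=OBYB B=RBWB
After move 3 (U): U=RWGG F=YYGY R=RBRR B=OWWB L=GOOW
After move 4 (F): F=GYYY U=RWWO R=GBGR D=RRYB L=GOOB
After move 5 (F): F=YGYY U=RWBO R=WBOR D=GGYB L=GROR
Query: D face = GGYB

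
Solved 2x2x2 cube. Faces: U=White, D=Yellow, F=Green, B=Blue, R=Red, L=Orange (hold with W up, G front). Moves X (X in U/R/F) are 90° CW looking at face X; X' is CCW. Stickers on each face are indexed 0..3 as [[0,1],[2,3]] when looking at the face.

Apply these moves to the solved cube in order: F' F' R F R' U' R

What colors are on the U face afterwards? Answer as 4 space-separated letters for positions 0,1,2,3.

After move 1 (F'): F=GGGG U=WWRR R=YRYR D=OOYY L=OWOW
After move 2 (F'): F=GGGG U=WWYY R=OROR D=WWYY L=OROR
After move 3 (R): R=OORR U=WGYG F=GWGY D=WBYB B=YBWB
After move 4 (F): F=GGYW U=WGRR R=YOGR D=ROYB L=OWOB
After move 5 (R'): R=ORYG U=WWRY F=GGYR D=RGYW B=BBOB
After move 6 (U'): U=WYWR F=OWYR R=GGYG B=OROB L=BBOB
After move 7 (R): R=YGGG U=WWWR F=OGYW D=ROYO B=RRYB
Query: U face = WWWR

Answer: W W W R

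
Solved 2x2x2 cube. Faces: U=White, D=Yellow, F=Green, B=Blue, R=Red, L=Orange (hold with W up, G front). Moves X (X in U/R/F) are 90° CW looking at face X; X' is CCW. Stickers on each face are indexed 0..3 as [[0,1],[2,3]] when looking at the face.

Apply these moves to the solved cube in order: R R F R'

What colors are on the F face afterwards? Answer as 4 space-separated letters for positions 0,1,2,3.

After move 1 (R): R=RRRR U=WGWG F=GYGY D=YBYB B=WBWB
After move 2 (R): R=RRRR U=WYWY F=GBGB D=YWYW B=GBGB
After move 3 (F): F=GGBB U=WYOO R=WRYR D=RRYW L=OYOW
After move 4 (R'): R=RRWY U=WGOG F=GYBO D=RGYB B=WBRB
Query: F face = GYBO

Answer: G Y B O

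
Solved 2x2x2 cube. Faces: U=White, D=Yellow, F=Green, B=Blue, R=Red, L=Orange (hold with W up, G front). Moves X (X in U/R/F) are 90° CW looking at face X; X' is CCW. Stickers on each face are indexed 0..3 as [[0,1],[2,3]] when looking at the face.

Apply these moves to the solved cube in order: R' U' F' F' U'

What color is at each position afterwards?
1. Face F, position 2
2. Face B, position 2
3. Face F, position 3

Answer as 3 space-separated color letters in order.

After move 1 (R'): R=RRRR U=WBWB F=GWGW D=YGYG B=YBYB
After move 2 (U'): U=BBWW F=OOGW R=GWRR B=RRYB L=YBOO
After move 3 (F'): F=OWOG U=BBGR R=GWYR D=BOYG L=YWOW
After move 4 (F'): F=WGOO U=BBGY R=OWBR D=WWYG L=YROG
After move 5 (U'): U=BYBG F=YROO R=WGBR B=OWYB L=RROG
Query 1: F[2] = O
Query 2: B[2] = Y
Query 3: F[3] = O

Answer: O Y O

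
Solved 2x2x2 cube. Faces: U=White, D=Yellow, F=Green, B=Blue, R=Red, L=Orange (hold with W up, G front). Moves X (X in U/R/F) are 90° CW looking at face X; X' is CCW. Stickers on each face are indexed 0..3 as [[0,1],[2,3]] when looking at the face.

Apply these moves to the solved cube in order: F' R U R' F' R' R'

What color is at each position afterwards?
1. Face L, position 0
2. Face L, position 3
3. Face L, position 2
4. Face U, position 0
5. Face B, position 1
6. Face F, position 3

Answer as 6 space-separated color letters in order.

After move 1 (F'): F=GGGG U=WWRR R=YRYR D=OOYY L=OWOW
After move 2 (R): R=YYRR U=WGRG F=GOGY D=OBYB B=RBWB
After move 3 (U): U=RWGG F=YYGY R=RBRR B=OWWB L=GOOW
After move 4 (R'): R=BRRR U=RWGO F=YWGG D=OYYY B=BWBB
After move 5 (F'): F=WGYG U=RWBR R=YROR D=OWYY L=GOOG
After move 6 (R'): R=RRYO U=RBBB F=WWYR D=OGYG B=YWWB
After move 7 (R'): R=RORY U=RWBY F=WBYB D=OWYR B=GWGB
Query 1: L[0] = G
Query 2: L[3] = G
Query 3: L[2] = O
Query 4: U[0] = R
Query 5: B[1] = W
Query 6: F[3] = B

Answer: G G O R W B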